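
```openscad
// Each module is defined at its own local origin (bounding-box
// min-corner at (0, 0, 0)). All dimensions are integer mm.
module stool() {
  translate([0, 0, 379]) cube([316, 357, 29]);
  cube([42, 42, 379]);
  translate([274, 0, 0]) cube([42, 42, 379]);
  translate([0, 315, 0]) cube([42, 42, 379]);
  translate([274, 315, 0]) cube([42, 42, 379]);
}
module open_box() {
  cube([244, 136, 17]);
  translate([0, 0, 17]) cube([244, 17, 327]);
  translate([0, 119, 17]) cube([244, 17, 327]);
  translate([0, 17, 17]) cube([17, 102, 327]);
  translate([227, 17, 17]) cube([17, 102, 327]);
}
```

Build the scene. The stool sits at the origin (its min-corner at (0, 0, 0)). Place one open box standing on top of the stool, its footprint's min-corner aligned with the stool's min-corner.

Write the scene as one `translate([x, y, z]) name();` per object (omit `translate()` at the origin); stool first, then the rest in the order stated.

stool();
translate([0, 0, 408]) open_box();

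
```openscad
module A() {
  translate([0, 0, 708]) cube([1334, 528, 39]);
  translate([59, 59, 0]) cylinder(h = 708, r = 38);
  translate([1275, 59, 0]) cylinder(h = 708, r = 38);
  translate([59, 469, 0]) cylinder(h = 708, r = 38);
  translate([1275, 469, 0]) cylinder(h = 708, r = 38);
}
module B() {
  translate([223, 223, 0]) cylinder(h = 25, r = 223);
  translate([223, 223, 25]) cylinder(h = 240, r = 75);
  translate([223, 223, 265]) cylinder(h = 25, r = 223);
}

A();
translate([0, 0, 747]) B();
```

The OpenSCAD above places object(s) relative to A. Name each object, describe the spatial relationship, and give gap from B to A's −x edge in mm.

A is a table. B is a spool. The spool is on top of the table. The gap from the spool to the table's −x edge is 0 mm.

The spool's min-x is at 0; the table's min-x is 0; gap = 0 mm.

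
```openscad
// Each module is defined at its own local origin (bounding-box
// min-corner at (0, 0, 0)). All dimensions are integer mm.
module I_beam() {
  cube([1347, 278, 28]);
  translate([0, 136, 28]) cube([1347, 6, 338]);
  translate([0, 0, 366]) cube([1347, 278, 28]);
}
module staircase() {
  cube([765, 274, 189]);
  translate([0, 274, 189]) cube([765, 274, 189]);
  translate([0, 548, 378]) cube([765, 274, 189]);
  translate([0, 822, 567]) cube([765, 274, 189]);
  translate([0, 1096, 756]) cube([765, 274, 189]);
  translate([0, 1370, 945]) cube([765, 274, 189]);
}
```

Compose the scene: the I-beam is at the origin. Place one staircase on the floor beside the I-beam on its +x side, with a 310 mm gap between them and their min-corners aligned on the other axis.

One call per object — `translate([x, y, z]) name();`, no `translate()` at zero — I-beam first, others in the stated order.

I_beam();
translate([1657, 0, 0]) staircase();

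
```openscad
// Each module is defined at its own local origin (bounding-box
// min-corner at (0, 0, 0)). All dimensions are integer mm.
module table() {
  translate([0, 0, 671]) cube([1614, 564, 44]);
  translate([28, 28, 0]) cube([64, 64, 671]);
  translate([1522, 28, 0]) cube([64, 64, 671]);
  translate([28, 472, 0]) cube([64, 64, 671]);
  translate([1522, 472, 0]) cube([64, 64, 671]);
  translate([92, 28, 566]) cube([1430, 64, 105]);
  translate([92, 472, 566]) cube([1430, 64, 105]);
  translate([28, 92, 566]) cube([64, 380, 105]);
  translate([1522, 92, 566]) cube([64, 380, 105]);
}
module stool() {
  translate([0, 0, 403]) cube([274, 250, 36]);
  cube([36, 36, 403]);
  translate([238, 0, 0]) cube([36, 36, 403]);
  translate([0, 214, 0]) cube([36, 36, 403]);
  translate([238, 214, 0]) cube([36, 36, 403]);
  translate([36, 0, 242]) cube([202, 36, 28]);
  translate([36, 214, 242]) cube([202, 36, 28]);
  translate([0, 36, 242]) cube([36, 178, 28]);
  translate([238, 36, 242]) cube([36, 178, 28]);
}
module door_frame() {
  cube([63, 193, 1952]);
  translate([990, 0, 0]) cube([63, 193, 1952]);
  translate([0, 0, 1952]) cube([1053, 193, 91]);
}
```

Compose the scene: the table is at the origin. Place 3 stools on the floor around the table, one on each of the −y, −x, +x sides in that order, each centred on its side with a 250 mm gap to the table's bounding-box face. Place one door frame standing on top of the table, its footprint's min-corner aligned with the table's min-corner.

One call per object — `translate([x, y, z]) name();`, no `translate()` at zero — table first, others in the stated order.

table();
translate([670, -500, 0]) stool();
translate([-524, 157, 0]) stool();
translate([1864, 157, 0]) stool();
translate([0, 0, 715]) door_frame();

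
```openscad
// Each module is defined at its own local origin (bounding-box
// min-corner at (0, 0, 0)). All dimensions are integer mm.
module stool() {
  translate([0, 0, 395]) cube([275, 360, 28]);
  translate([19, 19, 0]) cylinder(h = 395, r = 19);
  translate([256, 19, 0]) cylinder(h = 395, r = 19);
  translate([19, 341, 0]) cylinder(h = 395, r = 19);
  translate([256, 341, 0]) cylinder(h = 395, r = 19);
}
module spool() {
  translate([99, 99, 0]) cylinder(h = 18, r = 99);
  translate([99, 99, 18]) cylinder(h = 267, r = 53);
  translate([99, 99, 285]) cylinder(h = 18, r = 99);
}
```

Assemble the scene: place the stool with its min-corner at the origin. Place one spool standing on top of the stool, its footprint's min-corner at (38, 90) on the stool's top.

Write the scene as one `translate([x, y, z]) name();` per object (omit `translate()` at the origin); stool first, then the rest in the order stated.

stool();
translate([38, 90, 423]) spool();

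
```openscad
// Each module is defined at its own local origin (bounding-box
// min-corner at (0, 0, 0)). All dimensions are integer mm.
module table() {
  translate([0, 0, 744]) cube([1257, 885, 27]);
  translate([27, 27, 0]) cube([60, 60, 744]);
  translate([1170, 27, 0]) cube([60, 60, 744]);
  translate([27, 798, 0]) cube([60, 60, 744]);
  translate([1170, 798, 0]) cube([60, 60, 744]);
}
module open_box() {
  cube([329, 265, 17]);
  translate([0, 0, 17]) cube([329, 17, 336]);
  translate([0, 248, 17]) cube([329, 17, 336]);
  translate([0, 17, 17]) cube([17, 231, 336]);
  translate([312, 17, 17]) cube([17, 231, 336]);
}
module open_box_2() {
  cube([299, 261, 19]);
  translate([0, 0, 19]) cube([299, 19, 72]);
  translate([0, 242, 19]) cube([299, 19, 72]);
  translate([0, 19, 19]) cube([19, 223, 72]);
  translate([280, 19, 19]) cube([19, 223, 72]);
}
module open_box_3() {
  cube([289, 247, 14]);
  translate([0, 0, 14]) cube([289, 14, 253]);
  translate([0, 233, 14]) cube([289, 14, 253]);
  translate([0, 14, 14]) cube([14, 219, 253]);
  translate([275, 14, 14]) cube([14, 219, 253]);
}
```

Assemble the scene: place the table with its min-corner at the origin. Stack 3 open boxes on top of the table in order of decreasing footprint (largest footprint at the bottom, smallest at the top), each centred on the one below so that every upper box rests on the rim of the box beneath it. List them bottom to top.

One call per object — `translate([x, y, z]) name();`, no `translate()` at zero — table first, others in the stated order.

table();
translate([464, 310, 771]) open_box();
translate([479, 312, 1124]) open_box_2();
translate([484, 319, 1215]) open_box_3();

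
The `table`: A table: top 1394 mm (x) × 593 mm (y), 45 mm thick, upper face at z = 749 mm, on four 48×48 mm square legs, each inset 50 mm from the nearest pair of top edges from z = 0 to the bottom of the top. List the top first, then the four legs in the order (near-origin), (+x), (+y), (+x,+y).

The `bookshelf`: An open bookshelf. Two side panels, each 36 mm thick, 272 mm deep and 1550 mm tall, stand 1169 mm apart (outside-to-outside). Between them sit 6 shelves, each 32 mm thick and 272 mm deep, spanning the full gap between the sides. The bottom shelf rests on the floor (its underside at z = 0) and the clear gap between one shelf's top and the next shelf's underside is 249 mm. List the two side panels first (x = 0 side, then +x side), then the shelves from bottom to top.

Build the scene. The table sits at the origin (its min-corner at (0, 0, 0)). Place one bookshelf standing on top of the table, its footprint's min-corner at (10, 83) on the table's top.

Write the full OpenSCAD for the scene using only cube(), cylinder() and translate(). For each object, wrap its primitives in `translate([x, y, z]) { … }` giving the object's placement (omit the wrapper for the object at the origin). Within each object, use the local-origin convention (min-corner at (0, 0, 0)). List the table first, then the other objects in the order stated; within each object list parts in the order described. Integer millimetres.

translate([0, 0, 704]) cube([1394, 593, 45]);
translate([50, 50, 0]) cube([48, 48, 704]);
translate([1296, 50, 0]) cube([48, 48, 704]);
translate([50, 495, 0]) cube([48, 48, 704]);
translate([1296, 495, 0]) cube([48, 48, 704]);
translate([10, 83, 749]) {
  cube([36, 272, 1550]);
  translate([1133, 0, 0]) cube([36, 272, 1550]);
  translate([36, 0, 0]) cube([1097, 272, 32]);
  translate([36, 0, 281]) cube([1097, 272, 32]);
  translate([36, 0, 562]) cube([1097, 272, 32]);
  translate([36, 0, 843]) cube([1097, 272, 32]);
  translate([36, 0, 1124]) cube([1097, 272, 32]);
  translate([36, 0, 1405]) cube([1097, 272, 32]);
}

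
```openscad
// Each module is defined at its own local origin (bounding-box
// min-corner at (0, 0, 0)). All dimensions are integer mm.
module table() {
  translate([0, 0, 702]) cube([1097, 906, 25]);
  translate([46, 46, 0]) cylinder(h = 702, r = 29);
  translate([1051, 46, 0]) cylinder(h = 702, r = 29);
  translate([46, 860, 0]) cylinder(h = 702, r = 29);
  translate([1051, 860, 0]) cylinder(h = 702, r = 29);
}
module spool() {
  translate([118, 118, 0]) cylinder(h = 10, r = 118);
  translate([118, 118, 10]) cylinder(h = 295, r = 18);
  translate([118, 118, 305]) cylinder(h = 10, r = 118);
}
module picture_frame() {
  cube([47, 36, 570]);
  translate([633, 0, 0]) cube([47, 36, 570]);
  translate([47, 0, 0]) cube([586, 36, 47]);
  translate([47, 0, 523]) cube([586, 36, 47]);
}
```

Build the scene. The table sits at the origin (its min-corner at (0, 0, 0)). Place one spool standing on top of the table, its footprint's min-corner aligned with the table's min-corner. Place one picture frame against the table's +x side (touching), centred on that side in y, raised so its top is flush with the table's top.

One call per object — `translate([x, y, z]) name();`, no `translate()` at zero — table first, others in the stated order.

table();
translate([0, 0, 727]) spool();
translate([1097, 435, 157]) picture_frame();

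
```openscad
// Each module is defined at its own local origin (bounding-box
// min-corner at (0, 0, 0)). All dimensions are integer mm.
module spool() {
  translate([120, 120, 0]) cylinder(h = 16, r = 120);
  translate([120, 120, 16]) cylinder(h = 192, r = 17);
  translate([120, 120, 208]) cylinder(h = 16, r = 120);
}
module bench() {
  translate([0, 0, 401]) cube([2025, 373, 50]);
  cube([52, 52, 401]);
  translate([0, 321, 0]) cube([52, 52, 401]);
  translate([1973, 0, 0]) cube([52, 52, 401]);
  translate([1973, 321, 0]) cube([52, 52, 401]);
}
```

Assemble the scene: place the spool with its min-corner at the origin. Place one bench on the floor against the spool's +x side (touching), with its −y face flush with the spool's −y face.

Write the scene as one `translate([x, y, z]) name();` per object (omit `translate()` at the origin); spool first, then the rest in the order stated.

spool();
translate([240, 0, 0]) bench();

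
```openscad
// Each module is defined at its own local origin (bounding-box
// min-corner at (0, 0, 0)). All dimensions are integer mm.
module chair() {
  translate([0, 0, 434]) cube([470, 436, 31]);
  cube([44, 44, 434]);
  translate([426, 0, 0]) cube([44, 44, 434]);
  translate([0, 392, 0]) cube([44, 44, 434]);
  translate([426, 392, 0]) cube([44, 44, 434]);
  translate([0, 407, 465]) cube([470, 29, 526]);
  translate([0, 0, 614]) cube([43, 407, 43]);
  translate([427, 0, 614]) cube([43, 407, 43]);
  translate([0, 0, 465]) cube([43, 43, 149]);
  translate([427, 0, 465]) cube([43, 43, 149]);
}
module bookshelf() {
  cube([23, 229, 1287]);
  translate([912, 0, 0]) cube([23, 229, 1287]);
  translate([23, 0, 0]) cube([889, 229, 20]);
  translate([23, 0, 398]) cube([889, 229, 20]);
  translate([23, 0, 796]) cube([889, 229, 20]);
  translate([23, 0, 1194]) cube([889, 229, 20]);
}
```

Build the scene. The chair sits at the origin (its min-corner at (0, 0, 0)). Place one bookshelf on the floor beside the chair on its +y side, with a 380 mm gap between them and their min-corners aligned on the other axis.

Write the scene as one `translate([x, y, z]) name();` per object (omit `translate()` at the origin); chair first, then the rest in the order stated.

chair();
translate([0, 816, 0]) bookshelf();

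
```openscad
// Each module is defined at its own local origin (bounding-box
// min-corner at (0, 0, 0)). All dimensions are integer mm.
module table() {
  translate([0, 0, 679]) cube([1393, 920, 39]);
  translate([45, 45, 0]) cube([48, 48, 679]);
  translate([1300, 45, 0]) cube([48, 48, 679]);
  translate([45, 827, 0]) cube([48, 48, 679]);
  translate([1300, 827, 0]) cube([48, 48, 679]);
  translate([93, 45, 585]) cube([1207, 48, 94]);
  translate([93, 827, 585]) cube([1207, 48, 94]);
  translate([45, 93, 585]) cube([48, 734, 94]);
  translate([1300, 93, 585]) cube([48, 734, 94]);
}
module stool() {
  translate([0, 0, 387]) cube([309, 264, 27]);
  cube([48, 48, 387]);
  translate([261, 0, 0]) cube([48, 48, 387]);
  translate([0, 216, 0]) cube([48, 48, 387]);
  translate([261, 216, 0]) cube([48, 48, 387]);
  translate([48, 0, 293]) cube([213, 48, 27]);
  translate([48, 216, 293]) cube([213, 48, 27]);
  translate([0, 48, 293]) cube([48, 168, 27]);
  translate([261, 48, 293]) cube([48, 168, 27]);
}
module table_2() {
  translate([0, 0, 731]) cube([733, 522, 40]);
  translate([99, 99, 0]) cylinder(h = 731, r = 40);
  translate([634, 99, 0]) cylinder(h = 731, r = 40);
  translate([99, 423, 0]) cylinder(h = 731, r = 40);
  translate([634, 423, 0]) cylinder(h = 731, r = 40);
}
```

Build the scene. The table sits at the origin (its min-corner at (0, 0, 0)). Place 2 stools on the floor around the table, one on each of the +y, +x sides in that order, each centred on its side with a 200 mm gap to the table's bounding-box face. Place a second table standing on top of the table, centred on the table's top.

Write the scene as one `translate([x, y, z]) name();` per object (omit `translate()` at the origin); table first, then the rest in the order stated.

table();
translate([542, 1120, 0]) stool();
translate([1593, 328, 0]) stool();
translate([330, 199, 718]) table_2();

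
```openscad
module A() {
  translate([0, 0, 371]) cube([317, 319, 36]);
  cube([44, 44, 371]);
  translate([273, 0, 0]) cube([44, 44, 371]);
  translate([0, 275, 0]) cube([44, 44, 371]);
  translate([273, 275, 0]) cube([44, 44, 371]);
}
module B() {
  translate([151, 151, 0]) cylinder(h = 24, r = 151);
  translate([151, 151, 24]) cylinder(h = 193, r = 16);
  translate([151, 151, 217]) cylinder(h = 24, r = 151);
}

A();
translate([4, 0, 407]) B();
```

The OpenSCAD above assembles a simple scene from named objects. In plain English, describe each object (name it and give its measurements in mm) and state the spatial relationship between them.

A is a four-legged stool. The seat is 317×319 mm, 36 mm thick, top at z = 407 mm. It stands on four square legs, each 44×44 mm in cross-section, from z = 0 to the seat underside, each flush with a corner of the seat.

B is a spool: two coaxial disc flanges of radius 151 mm and thickness 24 mm, joined by a core cylinder of radius 16 mm and height 193 mm. The lower flange rests on z = 0 and the three cylinders share a vertical axis.

The spool is on top of the stool.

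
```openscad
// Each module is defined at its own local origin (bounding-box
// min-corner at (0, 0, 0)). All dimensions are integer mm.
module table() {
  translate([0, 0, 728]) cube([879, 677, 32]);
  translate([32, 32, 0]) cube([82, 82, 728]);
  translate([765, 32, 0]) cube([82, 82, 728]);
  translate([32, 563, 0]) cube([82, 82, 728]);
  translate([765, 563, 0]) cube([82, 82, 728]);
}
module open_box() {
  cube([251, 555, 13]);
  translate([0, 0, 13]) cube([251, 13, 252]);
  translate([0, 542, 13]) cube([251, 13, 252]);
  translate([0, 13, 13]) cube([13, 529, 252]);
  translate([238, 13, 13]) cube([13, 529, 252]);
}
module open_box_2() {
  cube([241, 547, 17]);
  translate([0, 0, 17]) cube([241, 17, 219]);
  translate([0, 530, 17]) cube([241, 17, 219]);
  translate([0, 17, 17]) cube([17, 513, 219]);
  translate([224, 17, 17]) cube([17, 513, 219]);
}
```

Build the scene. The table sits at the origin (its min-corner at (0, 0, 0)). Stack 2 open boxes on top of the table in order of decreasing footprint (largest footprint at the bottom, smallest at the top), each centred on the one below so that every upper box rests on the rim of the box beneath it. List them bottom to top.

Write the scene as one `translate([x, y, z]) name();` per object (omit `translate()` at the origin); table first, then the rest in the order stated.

table();
translate([314, 61, 760]) open_box();
translate([319, 65, 1025]) open_box_2();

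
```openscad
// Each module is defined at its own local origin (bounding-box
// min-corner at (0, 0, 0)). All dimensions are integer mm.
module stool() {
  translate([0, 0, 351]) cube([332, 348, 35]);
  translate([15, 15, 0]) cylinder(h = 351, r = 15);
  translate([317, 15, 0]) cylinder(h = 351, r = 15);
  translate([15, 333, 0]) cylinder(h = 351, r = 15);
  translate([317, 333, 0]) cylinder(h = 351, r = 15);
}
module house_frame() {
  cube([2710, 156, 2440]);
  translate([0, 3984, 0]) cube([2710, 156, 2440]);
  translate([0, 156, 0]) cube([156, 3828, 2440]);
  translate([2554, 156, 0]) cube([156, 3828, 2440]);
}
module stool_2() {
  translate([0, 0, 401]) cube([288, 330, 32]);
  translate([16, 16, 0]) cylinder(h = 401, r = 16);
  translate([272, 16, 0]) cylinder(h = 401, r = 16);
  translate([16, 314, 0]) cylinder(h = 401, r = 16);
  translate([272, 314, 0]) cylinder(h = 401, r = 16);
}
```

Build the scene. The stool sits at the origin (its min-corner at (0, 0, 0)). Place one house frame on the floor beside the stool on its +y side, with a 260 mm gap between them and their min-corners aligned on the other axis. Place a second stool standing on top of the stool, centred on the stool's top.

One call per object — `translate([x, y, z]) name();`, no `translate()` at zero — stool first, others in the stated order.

stool();
translate([0, 608, 0]) house_frame();
translate([22, 9, 386]) stool_2();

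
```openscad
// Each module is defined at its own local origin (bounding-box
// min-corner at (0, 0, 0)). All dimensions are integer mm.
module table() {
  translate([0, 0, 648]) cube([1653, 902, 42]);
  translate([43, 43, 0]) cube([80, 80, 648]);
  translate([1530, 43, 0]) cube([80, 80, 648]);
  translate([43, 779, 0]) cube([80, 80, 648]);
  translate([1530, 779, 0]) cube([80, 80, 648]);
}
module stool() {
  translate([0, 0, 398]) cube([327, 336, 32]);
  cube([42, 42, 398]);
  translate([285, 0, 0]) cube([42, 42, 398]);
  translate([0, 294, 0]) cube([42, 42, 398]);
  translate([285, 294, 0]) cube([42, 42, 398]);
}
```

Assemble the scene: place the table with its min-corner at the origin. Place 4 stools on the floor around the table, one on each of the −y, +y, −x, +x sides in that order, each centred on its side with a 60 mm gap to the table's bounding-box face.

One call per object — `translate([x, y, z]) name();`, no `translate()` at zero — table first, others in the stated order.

table();
translate([663, -396, 0]) stool();
translate([663, 962, 0]) stool();
translate([-387, 283, 0]) stool();
translate([1713, 283, 0]) stool();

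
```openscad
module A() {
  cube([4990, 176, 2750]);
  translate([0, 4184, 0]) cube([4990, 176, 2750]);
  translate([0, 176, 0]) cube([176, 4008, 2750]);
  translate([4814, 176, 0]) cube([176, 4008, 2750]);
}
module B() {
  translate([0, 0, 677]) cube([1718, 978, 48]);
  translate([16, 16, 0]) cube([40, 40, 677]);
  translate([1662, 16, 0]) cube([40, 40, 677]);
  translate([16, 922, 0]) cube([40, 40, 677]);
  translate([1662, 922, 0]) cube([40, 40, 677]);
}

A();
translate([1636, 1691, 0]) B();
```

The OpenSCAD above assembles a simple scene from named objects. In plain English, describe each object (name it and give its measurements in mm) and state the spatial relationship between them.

A is the wall frame of a small rectangular building: four walls, each 2750 mm tall and 176 mm thick, enclosing a footprint 4990 mm (x) by 4360 mm (y) outside-to-outside, with no floor or roof. The front and back walls (the −y and +y sides) span the full width; the two side walls fit between them.

B is a table with a 1718×978 mm rectangular top, 48 mm thick, top surface at z = 725 mm, supported by four 40×40 mm square legs, each inset 16 mm from the nearest pair of top edges, running from the floor.

The table sits inside the house frame, centred.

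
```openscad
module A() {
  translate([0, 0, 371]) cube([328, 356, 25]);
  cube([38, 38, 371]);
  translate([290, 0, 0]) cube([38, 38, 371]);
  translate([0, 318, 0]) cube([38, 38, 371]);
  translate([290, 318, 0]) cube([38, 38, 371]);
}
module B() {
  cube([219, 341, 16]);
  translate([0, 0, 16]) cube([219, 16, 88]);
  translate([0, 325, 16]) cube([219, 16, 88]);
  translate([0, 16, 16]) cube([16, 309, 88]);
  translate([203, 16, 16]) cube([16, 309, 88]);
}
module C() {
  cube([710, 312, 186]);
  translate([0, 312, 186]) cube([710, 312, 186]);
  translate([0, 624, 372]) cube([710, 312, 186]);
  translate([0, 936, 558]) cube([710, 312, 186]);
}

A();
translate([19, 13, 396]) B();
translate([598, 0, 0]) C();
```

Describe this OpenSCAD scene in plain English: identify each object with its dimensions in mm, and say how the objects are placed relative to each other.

A is a four-legged stool. The seat is 328×356 mm, 25 mm thick, top at z = 396 mm. It stands on four square legs, each 38×38 mm in cross-section, from z = 0 to the seat underside, each flush with a corner of the seat.

B is an open storage box with external size 219×341×104 mm and wall thickness 16 mm (the base is also 16 mm thick). The base covers the whole footprint; the four walls stand on the base, with the y-facing walls full-width and the x-facing walls fitting between their inner faces.

C is a straight staircase of 4 solid steps. Each step is 710 mm wide (x), 312 mm deep (y, the going) and 186 mm tall (the rise). The first step rests on the floor; each subsequent step sits one going further in +y and one rise higher in +z, directly behind and above the previous step with no overlap.

The open box is on top of the stool. The staircase is on the floor beside the stool on its +x side.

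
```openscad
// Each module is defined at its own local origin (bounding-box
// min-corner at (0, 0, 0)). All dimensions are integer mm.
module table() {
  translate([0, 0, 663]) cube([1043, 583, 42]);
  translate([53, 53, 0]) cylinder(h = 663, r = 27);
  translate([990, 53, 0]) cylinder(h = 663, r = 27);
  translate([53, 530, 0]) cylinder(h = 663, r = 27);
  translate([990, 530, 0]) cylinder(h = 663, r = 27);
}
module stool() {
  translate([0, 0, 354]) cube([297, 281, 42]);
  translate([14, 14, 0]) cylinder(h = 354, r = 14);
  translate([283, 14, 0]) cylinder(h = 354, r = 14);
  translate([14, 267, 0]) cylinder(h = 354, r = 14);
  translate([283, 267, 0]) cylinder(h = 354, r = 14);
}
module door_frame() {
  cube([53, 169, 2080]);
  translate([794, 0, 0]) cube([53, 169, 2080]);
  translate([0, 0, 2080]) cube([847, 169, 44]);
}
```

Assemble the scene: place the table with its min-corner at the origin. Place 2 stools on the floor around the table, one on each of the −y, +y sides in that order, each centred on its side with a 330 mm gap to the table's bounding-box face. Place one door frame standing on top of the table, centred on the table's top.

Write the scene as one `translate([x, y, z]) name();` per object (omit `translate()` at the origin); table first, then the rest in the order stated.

table();
translate([373, -611, 0]) stool();
translate([373, 913, 0]) stool();
translate([98, 207, 705]) door_frame();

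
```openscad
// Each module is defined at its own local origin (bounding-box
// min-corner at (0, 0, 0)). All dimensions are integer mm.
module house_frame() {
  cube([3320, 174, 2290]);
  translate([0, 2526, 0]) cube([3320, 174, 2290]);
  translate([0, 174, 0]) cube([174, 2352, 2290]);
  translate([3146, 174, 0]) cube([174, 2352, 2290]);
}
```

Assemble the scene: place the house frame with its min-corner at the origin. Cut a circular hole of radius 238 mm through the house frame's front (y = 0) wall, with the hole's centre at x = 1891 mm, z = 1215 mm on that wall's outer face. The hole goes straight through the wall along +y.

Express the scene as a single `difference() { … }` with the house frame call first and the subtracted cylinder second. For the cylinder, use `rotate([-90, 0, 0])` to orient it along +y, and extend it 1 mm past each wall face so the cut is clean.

difference() {
  house_frame();
  translate([1891, -1, 1215]) rotate([-90, 0, 0]) cylinder(h = 176, r = 238);
}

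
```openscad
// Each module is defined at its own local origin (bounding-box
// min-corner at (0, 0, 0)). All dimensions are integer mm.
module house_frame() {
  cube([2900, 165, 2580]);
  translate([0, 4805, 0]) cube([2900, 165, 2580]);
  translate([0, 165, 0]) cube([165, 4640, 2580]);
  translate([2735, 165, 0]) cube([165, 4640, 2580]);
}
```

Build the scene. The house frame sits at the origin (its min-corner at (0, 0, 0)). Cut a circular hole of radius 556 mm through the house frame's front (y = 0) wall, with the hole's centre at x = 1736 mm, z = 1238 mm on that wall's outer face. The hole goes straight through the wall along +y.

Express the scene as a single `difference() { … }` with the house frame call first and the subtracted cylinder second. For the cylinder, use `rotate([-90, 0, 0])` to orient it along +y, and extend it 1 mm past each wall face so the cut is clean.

difference() {
  house_frame();
  translate([1736, -1, 1238]) rotate([-90, 0, 0]) cylinder(h = 167, r = 556);
}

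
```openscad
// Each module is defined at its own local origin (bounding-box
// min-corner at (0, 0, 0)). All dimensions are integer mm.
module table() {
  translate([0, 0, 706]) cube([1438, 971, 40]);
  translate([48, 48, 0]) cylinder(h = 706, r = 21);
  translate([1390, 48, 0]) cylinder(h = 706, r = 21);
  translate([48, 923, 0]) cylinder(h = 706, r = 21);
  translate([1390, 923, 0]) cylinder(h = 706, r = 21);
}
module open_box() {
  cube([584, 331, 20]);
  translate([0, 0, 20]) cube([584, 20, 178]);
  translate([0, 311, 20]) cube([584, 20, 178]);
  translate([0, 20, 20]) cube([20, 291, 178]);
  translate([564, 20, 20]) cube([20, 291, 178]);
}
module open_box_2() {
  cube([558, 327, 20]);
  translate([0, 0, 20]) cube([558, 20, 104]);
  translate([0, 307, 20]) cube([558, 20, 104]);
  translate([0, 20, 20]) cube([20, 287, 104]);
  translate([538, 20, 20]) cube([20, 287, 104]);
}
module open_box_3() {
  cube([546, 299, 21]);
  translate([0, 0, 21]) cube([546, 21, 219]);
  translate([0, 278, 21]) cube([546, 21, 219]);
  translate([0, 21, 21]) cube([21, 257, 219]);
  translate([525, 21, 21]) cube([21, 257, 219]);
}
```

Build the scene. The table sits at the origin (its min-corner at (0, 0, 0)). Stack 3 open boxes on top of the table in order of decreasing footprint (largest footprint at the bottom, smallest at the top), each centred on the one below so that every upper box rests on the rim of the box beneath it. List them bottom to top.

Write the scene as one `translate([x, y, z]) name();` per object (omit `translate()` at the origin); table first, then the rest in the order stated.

table();
translate([427, 320, 746]) open_box();
translate([440, 322, 944]) open_box_2();
translate([446, 336, 1068]) open_box_3();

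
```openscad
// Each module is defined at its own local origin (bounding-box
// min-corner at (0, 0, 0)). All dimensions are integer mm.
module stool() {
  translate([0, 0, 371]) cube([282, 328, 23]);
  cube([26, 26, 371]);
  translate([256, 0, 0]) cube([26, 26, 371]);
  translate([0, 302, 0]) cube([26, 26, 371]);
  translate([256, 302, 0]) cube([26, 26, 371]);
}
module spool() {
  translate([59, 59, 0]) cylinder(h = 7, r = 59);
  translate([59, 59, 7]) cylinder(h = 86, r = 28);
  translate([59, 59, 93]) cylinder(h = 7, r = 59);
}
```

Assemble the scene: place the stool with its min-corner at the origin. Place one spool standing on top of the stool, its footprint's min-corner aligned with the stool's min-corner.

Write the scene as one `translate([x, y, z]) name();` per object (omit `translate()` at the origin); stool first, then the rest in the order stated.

stool();
translate([0, 0, 394]) spool();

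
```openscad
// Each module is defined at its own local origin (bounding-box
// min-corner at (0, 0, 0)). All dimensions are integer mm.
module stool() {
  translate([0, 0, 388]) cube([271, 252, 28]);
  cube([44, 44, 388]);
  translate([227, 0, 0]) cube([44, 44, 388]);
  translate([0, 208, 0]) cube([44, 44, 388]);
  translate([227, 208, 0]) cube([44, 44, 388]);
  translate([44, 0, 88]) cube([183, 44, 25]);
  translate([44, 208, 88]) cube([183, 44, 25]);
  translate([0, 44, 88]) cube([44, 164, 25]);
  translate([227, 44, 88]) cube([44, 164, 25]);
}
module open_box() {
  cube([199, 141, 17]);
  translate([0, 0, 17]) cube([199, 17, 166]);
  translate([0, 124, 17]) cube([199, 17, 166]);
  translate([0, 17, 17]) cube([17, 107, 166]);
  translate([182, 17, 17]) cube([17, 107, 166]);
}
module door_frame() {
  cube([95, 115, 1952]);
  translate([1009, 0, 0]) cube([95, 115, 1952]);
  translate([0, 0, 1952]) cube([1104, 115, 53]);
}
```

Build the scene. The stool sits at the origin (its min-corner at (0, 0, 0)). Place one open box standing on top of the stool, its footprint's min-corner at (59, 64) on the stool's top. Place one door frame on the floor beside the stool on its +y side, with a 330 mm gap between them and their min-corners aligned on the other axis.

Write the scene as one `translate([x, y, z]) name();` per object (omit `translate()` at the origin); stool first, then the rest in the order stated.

stool();
translate([59, 64, 416]) open_box();
translate([0, 582, 0]) door_frame();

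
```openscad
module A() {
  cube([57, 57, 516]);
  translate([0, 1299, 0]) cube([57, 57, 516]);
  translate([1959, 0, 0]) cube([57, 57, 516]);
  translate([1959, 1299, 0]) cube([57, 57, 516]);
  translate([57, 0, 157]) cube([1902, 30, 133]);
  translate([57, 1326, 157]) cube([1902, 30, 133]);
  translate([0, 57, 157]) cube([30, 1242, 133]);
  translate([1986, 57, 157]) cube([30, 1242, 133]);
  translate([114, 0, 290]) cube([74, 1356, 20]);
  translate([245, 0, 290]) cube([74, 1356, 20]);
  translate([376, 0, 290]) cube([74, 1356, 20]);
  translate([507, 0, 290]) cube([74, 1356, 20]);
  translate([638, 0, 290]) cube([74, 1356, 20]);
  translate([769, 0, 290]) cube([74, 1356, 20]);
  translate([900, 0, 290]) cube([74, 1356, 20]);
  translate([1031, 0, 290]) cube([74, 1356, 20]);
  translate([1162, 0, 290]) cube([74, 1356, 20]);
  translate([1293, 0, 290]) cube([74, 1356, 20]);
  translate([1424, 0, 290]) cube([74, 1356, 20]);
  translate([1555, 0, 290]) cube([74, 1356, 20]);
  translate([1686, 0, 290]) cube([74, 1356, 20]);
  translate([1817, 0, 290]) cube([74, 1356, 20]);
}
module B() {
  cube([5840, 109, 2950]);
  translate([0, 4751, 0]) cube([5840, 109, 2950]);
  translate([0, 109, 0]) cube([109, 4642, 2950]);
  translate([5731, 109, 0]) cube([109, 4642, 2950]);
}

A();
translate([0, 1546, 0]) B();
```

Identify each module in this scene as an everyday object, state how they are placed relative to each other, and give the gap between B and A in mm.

The house frame's nearest face is 190 mm from the bed frame's +y face.

A is a bed frame. B is a house frame. The house frame is on the floor beside the bed frame on its +y side. The gap between the house frame and the bed frame is 190 mm.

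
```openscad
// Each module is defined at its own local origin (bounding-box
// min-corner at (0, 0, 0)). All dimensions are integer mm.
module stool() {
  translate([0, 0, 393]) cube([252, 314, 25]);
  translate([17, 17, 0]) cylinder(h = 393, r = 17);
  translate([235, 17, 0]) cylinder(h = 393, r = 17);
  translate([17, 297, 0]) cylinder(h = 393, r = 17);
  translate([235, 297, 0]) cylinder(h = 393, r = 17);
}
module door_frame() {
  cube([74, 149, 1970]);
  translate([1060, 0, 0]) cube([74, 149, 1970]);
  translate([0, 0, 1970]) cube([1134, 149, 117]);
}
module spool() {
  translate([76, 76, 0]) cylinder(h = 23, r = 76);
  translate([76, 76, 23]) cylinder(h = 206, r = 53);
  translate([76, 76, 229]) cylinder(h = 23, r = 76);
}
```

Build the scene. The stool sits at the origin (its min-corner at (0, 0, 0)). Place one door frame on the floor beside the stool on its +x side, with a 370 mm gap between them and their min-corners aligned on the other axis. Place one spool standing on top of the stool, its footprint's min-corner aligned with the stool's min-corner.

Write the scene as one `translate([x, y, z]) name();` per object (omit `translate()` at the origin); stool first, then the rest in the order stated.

stool();
translate([622, 0, 0]) door_frame();
translate([0, 0, 418]) spool();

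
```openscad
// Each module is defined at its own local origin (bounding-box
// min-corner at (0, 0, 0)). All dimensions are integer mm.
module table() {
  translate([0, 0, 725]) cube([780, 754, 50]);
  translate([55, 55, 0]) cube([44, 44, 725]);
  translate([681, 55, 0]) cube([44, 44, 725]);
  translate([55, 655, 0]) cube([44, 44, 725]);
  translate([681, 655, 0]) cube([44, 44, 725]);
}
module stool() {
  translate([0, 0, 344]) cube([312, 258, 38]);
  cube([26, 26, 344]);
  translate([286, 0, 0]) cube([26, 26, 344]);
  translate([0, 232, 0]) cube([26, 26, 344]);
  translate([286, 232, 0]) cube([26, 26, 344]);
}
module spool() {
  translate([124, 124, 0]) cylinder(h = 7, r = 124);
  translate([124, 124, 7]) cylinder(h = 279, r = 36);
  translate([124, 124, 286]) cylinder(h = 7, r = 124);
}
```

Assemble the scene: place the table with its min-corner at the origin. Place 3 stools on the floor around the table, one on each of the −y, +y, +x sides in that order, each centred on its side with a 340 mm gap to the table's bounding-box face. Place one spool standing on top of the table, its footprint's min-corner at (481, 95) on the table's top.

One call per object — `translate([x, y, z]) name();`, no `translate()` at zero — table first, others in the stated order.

table();
translate([234, -598, 0]) stool();
translate([234, 1094, 0]) stool();
translate([1120, 248, 0]) stool();
translate([481, 95, 775]) spool();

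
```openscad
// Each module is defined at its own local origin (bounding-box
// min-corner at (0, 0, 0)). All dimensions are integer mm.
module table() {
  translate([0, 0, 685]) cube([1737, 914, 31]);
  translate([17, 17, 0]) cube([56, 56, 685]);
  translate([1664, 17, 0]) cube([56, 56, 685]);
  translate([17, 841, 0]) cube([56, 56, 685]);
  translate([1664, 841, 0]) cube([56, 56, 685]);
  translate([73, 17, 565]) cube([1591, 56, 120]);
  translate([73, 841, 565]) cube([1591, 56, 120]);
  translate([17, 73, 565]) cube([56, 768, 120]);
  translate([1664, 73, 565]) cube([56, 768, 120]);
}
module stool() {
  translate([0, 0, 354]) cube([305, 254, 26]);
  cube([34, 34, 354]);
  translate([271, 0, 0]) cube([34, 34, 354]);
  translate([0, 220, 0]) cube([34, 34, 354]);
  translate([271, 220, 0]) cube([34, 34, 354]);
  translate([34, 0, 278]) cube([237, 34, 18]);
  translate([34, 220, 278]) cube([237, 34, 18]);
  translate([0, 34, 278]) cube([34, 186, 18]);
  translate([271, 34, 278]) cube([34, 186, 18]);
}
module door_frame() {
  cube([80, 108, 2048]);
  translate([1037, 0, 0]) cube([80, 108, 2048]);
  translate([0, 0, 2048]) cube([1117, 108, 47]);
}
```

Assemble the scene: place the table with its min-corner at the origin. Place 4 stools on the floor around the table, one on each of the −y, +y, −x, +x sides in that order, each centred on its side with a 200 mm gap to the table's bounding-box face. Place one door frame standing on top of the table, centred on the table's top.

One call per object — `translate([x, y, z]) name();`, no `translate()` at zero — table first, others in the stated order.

table();
translate([716, -454, 0]) stool();
translate([716, 1114, 0]) stool();
translate([-505, 330, 0]) stool();
translate([1937, 330, 0]) stool();
translate([310, 403, 716]) door_frame();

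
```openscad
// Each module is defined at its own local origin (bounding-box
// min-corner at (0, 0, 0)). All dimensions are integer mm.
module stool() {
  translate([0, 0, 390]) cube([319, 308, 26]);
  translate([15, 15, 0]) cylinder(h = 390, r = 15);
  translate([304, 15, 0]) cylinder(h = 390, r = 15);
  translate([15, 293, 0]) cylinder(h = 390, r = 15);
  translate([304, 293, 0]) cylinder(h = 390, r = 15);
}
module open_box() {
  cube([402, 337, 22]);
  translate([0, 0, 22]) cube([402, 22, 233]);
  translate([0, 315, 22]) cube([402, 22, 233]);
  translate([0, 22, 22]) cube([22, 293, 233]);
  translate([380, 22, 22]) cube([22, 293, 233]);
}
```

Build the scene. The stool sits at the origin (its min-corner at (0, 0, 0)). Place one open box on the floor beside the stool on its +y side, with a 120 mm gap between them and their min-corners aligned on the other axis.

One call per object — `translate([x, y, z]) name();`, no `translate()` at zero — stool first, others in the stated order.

stool();
translate([0, 428, 0]) open_box();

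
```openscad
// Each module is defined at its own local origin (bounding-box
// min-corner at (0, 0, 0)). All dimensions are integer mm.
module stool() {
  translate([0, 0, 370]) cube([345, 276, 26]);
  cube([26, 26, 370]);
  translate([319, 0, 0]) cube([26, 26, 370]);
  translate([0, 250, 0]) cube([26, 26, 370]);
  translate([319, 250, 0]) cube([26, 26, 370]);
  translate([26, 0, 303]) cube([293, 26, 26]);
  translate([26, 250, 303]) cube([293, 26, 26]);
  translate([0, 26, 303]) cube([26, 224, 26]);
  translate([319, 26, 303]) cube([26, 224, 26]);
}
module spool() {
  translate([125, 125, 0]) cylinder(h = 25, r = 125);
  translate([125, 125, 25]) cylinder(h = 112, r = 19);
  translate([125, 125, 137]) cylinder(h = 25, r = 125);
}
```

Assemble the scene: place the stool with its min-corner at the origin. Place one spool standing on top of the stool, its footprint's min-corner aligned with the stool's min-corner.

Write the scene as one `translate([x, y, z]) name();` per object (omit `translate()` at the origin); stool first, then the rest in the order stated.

stool();
translate([0, 0, 396]) spool();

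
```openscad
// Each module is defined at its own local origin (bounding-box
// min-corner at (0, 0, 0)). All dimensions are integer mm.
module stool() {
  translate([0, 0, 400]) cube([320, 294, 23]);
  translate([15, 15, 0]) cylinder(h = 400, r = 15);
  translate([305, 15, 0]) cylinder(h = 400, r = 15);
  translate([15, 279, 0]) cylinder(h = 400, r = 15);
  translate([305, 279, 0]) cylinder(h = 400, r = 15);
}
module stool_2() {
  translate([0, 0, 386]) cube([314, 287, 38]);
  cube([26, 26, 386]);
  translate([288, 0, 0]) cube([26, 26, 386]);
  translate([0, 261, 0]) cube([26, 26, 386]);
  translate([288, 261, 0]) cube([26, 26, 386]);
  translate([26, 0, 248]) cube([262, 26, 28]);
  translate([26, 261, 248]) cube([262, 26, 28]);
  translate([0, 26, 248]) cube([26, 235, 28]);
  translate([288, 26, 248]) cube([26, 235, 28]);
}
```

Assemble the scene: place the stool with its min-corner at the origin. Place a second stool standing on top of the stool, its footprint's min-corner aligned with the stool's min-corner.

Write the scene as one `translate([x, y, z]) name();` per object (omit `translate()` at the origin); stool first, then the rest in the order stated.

stool();
translate([0, 0, 423]) stool_2();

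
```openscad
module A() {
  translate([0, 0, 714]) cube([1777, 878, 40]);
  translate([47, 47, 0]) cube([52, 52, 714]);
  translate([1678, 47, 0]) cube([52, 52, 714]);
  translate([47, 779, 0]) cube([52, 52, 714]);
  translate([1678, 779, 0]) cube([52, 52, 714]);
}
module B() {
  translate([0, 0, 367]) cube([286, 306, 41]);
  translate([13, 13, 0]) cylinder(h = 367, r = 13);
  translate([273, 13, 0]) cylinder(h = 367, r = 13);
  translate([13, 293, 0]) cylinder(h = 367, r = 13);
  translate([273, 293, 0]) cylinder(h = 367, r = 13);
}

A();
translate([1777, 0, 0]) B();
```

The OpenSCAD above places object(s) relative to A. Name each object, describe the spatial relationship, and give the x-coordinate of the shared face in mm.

The table's +x face and the stool's −x face are both at x = 1777 mm.

A is a table. B is a stool. The stool is against the table's +x side, with their −y faces flush. The x-coordinate of the shared face is 1777 mm.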